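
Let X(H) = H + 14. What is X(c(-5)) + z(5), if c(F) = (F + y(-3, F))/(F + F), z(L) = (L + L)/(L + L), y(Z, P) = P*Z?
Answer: 14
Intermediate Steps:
z(L) = 1 (z(L) = (2*L)/((2*L)) = (2*L)*(1/(2*L)) = 1)
c(F) = -1 (c(F) = (F + F*(-3))/(F + F) = (F - 3*F)/((2*F)) = (-2*F)*(1/(2*F)) = -1)
X(H) = 14 + H
X(c(-5)) + z(5) = (14 - 1) + 1 = 13 + 1 = 14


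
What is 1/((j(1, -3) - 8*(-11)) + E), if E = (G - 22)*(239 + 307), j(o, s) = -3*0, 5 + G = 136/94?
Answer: -47/651610 ≈ -7.2129e-5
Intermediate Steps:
G = -167/47 (G = -5 + 136/94 = -5 + 136*(1/94) = -5 + 68/47 = -167/47 ≈ -3.5532)
j(o, s) = 0
E = -655746/47 (E = (-167/47 - 22)*(239 + 307) = -1201/47*546 = -655746/47 ≈ -13952.)
1/((j(1, -3) - 8*(-11)) + E) = 1/((0 - 8*(-11)) - 655746/47) = 1/((0 + 88) - 655746/47) = 1/(88 - 655746/47) = 1/(-651610/47) = -47/651610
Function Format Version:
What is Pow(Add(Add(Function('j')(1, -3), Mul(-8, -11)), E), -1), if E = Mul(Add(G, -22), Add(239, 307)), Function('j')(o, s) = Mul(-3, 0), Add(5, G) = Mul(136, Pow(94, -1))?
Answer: Rational(-47, 651610) ≈ -7.2129e-5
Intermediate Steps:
G = Rational(-167, 47) (G = Add(-5, Mul(136, Pow(94, -1))) = Add(-5, Mul(136, Rational(1, 94))) = Add(-5, Rational(68, 47)) = Rational(-167, 47) ≈ -3.5532)
Function('j')(o, s) = 0
E = Rational(-655746, 47) (E = Mul(Add(Rational(-167, 47), -22), Add(239, 307)) = Mul(Rational(-1201, 47), 546) = Rational(-655746, 47) ≈ -13952.)
Pow(Add(Add(Function('j')(1, -3), Mul(-8, -11)), E), -1) = Pow(Add(Add(0, Mul(-8, -11)), Rational(-655746, 47)), -1) = Pow(Add(Add(0, 88), Rational(-655746, 47)), -1) = Pow(Add(88, Rational(-655746, 47)), -1) = Pow(Rational(-651610, 47), -1) = Rational(-47, 651610)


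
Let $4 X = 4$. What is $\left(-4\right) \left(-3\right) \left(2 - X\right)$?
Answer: $12$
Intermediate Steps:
$X = 1$ ($X = \frac{1}{4} \cdot 4 = 1$)
$\left(-4\right) \left(-3\right) \left(2 - X\right) = \left(-4\right) \left(-3\right) \left(2 - 1\right) = 12 \left(2 - 1\right) = 12 \cdot 1 = 12$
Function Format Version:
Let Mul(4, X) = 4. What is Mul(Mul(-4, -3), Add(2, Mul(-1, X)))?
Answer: 12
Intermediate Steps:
X = 1 (X = Mul(Rational(1, 4), 4) = 1)
Mul(Mul(-4, -3), Add(2, Mul(-1, X))) = Mul(Mul(-4, -3), Add(2, Mul(-1, 1))) = Mul(12, Add(2, -1)) = Mul(12, 1) = 12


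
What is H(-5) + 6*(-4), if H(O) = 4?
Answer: -20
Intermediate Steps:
H(-5) + 6*(-4) = 4 + 6*(-4) = 4 - 24 = -20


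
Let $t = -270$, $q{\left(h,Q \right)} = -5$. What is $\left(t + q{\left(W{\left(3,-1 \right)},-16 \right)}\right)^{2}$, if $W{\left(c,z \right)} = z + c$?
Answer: $75625$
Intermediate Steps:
$W{\left(c,z \right)} = c + z$
$\left(t + q{\left(W{\left(3,-1 \right)},-16 \right)}\right)^{2} = \left(-270 - 5\right)^{2} = \left(-275\right)^{2} = 75625$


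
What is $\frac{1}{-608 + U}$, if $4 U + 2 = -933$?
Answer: $- \frac{4}{3367} \approx -0.001188$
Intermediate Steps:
$U = - \frac{935}{4}$ ($U = - \frac{1}{2} + \frac{1}{4} \left(-933\right) = - \frac{1}{2} - \frac{933}{4} = - \frac{935}{4} \approx -233.75$)
$\frac{1}{-608 + U} = \frac{1}{-608 - \frac{935}{4}} = \frac{1}{- \frac{3367}{4}} = - \frac{4}{3367}$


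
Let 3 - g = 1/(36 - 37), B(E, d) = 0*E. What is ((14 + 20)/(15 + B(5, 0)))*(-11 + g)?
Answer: -238/15 ≈ -15.867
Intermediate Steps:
B(E, d) = 0
g = 4 (g = 3 - 1/(36 - 37) = 3 - 1/(-1) = 3 - 1*(-1) = 3 + 1 = 4)
((14 + 20)/(15 + B(5, 0)))*(-11 + g) = ((14 + 20)/(15 + 0))*(-11 + 4) = (34/15)*(-7) = -238/15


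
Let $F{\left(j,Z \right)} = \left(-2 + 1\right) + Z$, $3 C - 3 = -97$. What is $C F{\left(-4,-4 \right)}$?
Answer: $\frac{470}{3} \approx 156.67$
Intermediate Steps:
$C = - \frac{94}{3}$ ($C = 1 + \frac{1}{3} \left(-97\right) = 1 - \frac{97}{3} = - \frac{94}{3} \approx -31.333$)
$F{\left(j,Z \right)} = -1 + Z$
$C F{\left(-4,-4 \right)} = - \frac{94 \left(-1 - 4\right)}{3} = \left(- \frac{94}{3}\right) \left(-5\right) = \frac{470}{3}$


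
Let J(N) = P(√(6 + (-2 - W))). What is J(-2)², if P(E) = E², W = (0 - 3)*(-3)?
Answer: 25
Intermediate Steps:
W = 9 (W = -3*(-3) = 9)
J(N) = -5 (J(N) = (√(6 + (-2 - 1*9)))² = (√(6 + (-2 - 9)))² = (√(6 - 11))² = (√(-5))² = (I*√5)² = -5)
J(-2)² = (-5)² = 25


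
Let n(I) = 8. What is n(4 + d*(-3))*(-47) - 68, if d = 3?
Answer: -444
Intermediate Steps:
n(4 + d*(-3))*(-47) - 68 = 8*(-47) - 68 = -376 - 68 = -444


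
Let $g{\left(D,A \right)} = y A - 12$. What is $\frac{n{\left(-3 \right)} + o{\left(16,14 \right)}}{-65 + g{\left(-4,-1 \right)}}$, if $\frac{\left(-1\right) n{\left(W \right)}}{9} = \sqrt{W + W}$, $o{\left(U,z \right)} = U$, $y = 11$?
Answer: $- \frac{2}{11} + \frac{9 i \sqrt{6}}{88} \approx -0.18182 + 0.25052 i$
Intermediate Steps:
$g{\left(D,A \right)} = -12 + 11 A$ ($g{\left(D,A \right)} = 11 A - 12 = -12 + 11 A$)
$n{\left(W \right)} = - 9 \sqrt{2} \sqrt{W}$ ($n{\left(W \right)} = - 9 \sqrt{W + W} = - 9 \sqrt{2 W} = - 9 \sqrt{2} \sqrt{W}$)
$\frac{n{\left(-3 \right)} + o{\left(16,14 \right)}}{-65 + g{\left(-4,-1 \right)}} = \frac{- 9 \sqrt{2} \sqrt{-3} + 16}{-65 + \left(-12 + 11 \left(-1\right)\right)} = \frac{- 9 \sqrt{2} i \sqrt{3} + 16}{-65 - 23} = \frac{- 9 i \sqrt{6} + 16}{-65 - 23} = \frac{16 - 9 i \sqrt{6}}{-88} = \left(16 - 9 i \sqrt{6}\right) \left(- \frac{1}{88}\right) = - \frac{2}{11} + \frac{9 i \sqrt{6}}{88}$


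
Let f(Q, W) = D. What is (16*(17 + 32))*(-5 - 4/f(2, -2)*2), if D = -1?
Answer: 2352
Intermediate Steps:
f(Q, W) = -1
(16*(17 + 32))*(-5 - 4/f(2, -2)*2) = (16*(17 + 32))*(-5 - 4/(-1)*2) = (16*49)*(-5 - 4*(-1)*2) = 784*(-5 + 4*2) = 784*(-5 + 8) = 784*3 = 2352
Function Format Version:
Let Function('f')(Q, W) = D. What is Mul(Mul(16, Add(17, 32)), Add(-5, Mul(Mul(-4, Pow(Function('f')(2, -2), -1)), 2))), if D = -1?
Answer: 2352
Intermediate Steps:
Function('f')(Q, W) = -1
Mul(Mul(16, Add(17, 32)), Add(-5, Mul(Mul(-4, Pow(Function('f')(2, -2), -1)), 2))) = Mul(Mul(16, Add(17, 32)), Add(-5, Mul(Mul(-4, Pow(-1, -1)), 2))) = Mul(Mul(16, 49), Add(-5, Mul(Mul(-4, -1), 2))) = Mul(784, Add(-5, Mul(4, 2))) = Mul(784, Add(-5, 8)) = Mul(784, 3) = 2352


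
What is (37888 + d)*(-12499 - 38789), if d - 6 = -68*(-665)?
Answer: -4262750832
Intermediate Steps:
d = 45226 (d = 6 - 68*(-665) = 6 + 45220 = 45226)
(37888 + d)*(-12499 - 38789) = (37888 + 45226)*(-12499 - 38789) = 83114*(-51288) = -4262750832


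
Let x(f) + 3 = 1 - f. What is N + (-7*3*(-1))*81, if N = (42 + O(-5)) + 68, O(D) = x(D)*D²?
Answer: 1886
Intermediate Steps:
x(f) = -2 - f (x(f) = -3 + (1 - f) = -2 - f)
O(D) = D²*(-2 - D) (O(D) = (-2 - D)*D² = D²*(-2 - D))
N = 185 (N = (42 + (-5)²*(-2 - 1*(-5))) + 68 = (42 + 25*(-2 + 5)) + 68 = (42 + 25*3) + 68 = (42 + 75) + 68 = 117 + 68 = 185)
N + (-7*3*(-1))*81 = 185 + (-7*3*(-1))*81 = 185 - 21*(-1)*81 = 185 + 21*81 = 185 + 1701 = 1886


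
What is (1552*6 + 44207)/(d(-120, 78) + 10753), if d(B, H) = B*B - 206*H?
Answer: 53519/9085 ≈ 5.8909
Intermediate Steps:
d(B, H) = B² - 206*H
(1552*6 + 44207)/(d(-120, 78) + 10753) = (1552*6 + 44207)/(((-120)² - 206*78) + 10753) = (9312 + 44207)/((14400 - 16068) + 10753) = 53519/(-1668 + 10753) = 53519/9085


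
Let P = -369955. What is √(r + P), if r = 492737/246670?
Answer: I*√22510193275563710/246670 ≈ 608.24*I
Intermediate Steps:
r = 492737/246670 (r = 492737*(1/246670) = 492737/246670 ≈ 1.9976)
√(r + P) = √(492737/246670 - 369955) = √(-91256307113/246670) = I*√22510193275563710/246670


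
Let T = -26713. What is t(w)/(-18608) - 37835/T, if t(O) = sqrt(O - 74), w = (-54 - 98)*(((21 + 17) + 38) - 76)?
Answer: 37835/26713 - I*sqrt(74)/18608 ≈ 1.4164 - 0.00046229*I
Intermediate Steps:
w = 0 (w = -152*((38 + 38) - 76) = -152*(76 - 76) = -152*0 = 0)
t(O) = sqrt(-74 + O)
t(w)/(-18608) - 37835/T = sqrt(-74 + 0)/(-18608) - 37835/(-26713) = sqrt(-74)*(-1/18608) - 37835*(-1/26713) = (I*sqrt(74))*(-1/18608) + 37835/26713 = -I*sqrt(74)/18608 + 37835/26713 = 37835/26713 - I*sqrt(74)/18608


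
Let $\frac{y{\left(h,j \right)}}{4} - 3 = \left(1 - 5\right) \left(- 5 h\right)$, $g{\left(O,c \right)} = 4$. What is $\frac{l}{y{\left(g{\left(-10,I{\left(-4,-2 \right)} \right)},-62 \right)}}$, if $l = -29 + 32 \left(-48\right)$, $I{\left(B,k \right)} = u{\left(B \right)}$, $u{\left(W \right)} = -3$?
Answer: $- \frac{1565}{332} \approx -4.7139$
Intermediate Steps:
$I{\left(B,k \right)} = -3$
$y{\left(h,j \right)} = 12 + 80 h$ ($y{\left(h,j \right)} = 12 + 4 \left(1 - 5\right) \left(- 5 h\right) = 12 + 4 \left(- 4 \left(- 5 h\right)\right) = 12 + 4 \cdot 20 h = 12 + 80 h$)
$l = -1565$ ($l = -29 - 1536 = -1565$)
$\frac{l}{y{\left(g{\left(-10,I{\left(-4,-2 \right)} \right)},-62 \right)}} = - \frac{1565}{12 + 80 \cdot 4} = - \frac{1565}{12 + 320} = - \frac{1565}{332}$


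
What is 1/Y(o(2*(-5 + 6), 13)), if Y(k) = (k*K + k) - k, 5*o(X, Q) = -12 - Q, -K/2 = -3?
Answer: -1/30 ≈ -0.033333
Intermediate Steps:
K = 6 (K = -2*(-3) = 6)
o(X, Q) = -12/5 - Q/5 (o(X, Q) = (-12 - Q)/5 = -12/5 - Q/5)
Y(k) = 6*k (Y(k) = (k*6 + k) - k = (6*k + k) - k = 7*k - k = 6*k)
1/Y(o(2*(-5 + 6), 13)) = 1/(6*(-12/5 - 1/5*13)) = 1/(6*(-12/5 - 13/5)) = 1/(6*(-5)) = 1/(-30) = -1/30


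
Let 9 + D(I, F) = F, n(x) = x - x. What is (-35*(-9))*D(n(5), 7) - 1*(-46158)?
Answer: 45528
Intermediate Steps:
n(x) = 0
D(I, F) = -9 + F
(-35*(-9))*D(n(5), 7) - 1*(-46158) = (-35*(-9))*(-9 + 7) - 1*(-46158) = 315*(-2) + 46158 = -630 + 46158 = 45528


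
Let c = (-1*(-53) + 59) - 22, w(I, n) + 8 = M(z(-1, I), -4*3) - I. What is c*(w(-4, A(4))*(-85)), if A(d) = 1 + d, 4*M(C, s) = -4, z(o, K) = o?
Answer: 38250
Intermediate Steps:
M(C, s) = -1 (M(C, s) = (¼)*(-4) = -1)
w(I, n) = -9 - I (w(I, n) = -8 + (-1 - I) = -9 - I)
c = 90 (c = (53 + 59) - 22 = 112 - 22 = 90)
c*(w(-4, A(4))*(-85)) = 90*((-9 - 1*(-4))*(-85)) = 90*((-9 + 4)*(-85)) = 90*(-5*(-85)) = 90*425 = 38250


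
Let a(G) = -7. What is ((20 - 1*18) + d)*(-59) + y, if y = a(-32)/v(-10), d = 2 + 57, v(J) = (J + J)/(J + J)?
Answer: -3606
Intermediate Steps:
v(J) = 1 (v(J) = (2*J)/((2*J)) = (2*J)*(1/(2*J)) = 1)
d = 59
y = -7 (y = -7/1 = -7*1 = -7)
((20 - 1*18) + d)*(-59) + y = ((20 - 1*18) + 59)*(-59) - 7 = ((20 - 18) + 59)*(-59) - 7 = (2 + 59)*(-59) - 7 = 61*(-59) - 7 = -3599 - 7 = -3606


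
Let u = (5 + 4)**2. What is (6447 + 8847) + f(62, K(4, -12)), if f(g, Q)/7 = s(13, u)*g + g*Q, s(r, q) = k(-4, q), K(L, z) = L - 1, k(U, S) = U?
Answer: 14860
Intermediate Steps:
K(L, z) = -1 + L
u = 81 (u = 9**2 = 81)
s(r, q) = -4
f(g, Q) = -28*g + 7*Q*g (f(g, Q) = 7*(-4*g + g*Q) = 7*(-4*g + Q*g) = -28*g + 7*Q*g)
(6447 + 8847) + f(62, K(4, -12)) = (6447 + 8847) + 7*62*(-4 + (-1 + 4)) = 15294 + 7*62*(-4 + 3) = 15294 + 7*62*(-1) = 15294 - 434 = 14860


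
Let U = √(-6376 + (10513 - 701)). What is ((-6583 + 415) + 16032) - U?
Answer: 9864 - 2*√859 ≈ 9805.4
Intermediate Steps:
U = 2*√859 (U = √(-6376 + 9812) = √3436 = 2*√859 ≈ 58.617)
((-6583 + 415) + 16032) - U = ((-6583 + 415) + 16032) - 2*√859 = (-6168 + 16032) - 2*√859 = 9864 - 2*√859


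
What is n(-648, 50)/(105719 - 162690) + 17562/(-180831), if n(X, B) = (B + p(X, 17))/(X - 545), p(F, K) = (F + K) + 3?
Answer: -397910163268/4096810873631 ≈ -0.097127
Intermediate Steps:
p(F, K) = 3 + F + K
n(X, B) = (20 + B + X)/(-545 + X) (n(X, B) = (B + (3 + X + 17))/(X - 545) = (B + (20 + X))/(-545 + X) = (20 + B + X)/(-545 + X))
n(-648, 50)/(105719 - 162690) + 17562/(-180831) = ((20 + 50 - 648)/(-545 - 648))/(105719 - 162690) + 17562/(-180831) = (-578/(-1193))/(-56971) + 17562*(-1/180831) = -1/1193*(-578)*(-1/56971) - 5854/60277 = (578/1193)*(-1/56971) - 5854/60277 = -578/67966403 - 5854/60277 = -397910163268/4096810873631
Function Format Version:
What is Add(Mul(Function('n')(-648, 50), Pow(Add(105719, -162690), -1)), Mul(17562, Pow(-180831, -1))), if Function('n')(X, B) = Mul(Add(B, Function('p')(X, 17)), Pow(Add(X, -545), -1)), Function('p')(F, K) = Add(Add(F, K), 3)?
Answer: Rational(-397910163268, 4096810873631) ≈ -0.097127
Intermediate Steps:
Function('p')(F, K) = Add(3, F, K)
Function('n')(X, B) = Mul(Pow(Add(-545, X), -1), Add(20, B, X)) (Function('n')(X, B) = Mul(Add(B, Add(3, X, 17)), Pow(Add(X, -545), -1)) = Mul(Add(B, Add(20, X)), Pow(Add(-545, X), -1)) = Mul(Add(20, B, X), Pow(Add(-545, X), -1)) = Mul(Pow(Add(-545, X), -1), Add(20, B, X)))
Add(Mul(Function('n')(-648, 50), Pow(Add(105719, -162690), -1)), Mul(17562, Pow(-180831, -1))) = Add(Mul(Mul(Pow(Add(-545, -648), -1), Add(20, 50, -648)), Pow(Add(105719, -162690), -1)), Mul(17562, Pow(-180831, -1))) = Add(Mul(Mul(Pow(-1193, -1), -578), Pow(-56971, -1)), Mul(17562, Rational(-1, 180831))) = Add(Mul(Mul(Rational(-1, 1193), -578), Rational(-1, 56971)), Rational(-5854, 60277)) = Add(Mul(Rational(578, 1193), Rational(-1, 56971)), Rational(-5854, 60277)) = Add(Rational(-578, 67966403), Rational(-5854, 60277)) = Rational(-397910163268, 4096810873631)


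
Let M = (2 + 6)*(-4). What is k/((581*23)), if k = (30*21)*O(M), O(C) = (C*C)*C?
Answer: -2949120/1909 ≈ -1544.9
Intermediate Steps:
M = -32 (M = 8*(-4) = -32)
O(C) = C³ (O(C) = C²*C = C³)
k = -20643840 (k = (30*21)*(-32)³ = 630*(-32768) = -20643840)
k/((581*23)) = -20643840/(581*23) = -20643840/13363 = -20643840*1/13363 = -2949120/1909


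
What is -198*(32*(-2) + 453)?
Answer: -77022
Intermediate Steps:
-198*(32*(-2) + 453) = -198*(-64 + 453) = -198*389 = -77022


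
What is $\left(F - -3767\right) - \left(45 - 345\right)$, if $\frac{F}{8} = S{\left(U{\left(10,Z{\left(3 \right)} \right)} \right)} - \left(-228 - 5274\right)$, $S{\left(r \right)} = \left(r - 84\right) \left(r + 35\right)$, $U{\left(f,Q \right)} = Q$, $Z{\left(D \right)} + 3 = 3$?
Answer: $24563$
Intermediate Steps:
$Z{\left(D \right)} = 0$ ($Z{\left(D \right)} = -3 + 3 = 0$)
$S{\left(r \right)} = \left(-84 + r\right) \left(35 + r\right)$ ($S{\left(r \right)} = \left(r - 84\right) \left(35 + r\right) = \left(-84 + r\right) \left(35 + r\right)$)
$F = 20496$ ($F = 8 \left(\left(-2940 + 0^{2} - 0\right) - \left(-228 - 5274\right)\right) = 8 \left(\left(-2940 + 0 + 0\right) - -5502\right) = 8 \left(-2940 + 5502\right) = 8 \cdot 2562 = 20496$)
$\left(F - -3767\right) - \left(45 - 345\right) = \left(20496 - -3767\right) - \left(45 - 345\right) = \left(20496 + 3767\right) - \left(45 - 345\right) = 24263 - -300 = 24263 + 300 = 24563$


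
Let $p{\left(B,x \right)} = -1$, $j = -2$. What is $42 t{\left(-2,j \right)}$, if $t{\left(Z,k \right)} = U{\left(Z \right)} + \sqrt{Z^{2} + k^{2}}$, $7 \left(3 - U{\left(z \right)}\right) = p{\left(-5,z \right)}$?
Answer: $132 + 84 \sqrt{2} \approx 250.79$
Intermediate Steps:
$U{\left(z \right)} = \frac{22}{7}$ ($U{\left(z \right)} = 3 - - \frac{1}{7} = 3 + \frac{1}{7} = \frac{22}{7}$)
$t{\left(Z,k \right)} = \frac{22}{7} + \sqrt{Z^{2} + k^{2}}$
$42 t{\left(-2,j \right)} = 42 \left(\frac{22}{7} + \sqrt{\left(-2\right)^{2} + \left(-2\right)^{2}}\right) = 42 \left(\frac{22}{7} + \sqrt{4 + 4}\right) = 42 \left(\frac{22}{7} + \sqrt{8}\right) = 42 \left(\frac{22}{7} + 2 \sqrt{2}\right) = 132 + 84 \sqrt{2}$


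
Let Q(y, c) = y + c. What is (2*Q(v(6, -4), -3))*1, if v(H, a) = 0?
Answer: -6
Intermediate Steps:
Q(y, c) = c + y
(2*Q(v(6, -4), -3))*1 = (2*(-3 + 0))*1 = (2*(-3))*1 = -6*1 = -6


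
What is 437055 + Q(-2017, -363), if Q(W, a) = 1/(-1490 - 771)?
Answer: 988181354/2261 ≈ 4.3706e+5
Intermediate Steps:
Q(W, a) = -1/2261 (Q(W, a) = 1/(-2261) = -1/2261)
437055 + Q(-2017, -363) = 437055 - 1/2261 = 988181354/2261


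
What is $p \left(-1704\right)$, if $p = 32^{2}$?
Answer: $-1744896$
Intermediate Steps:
$p = 1024$
$p \left(-1704\right) = 1024 \left(-1704\right) = -1744896$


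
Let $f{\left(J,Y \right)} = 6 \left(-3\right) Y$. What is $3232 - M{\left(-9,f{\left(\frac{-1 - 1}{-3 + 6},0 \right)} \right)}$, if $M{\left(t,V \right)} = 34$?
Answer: $3198$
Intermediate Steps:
$f{\left(J,Y \right)} = - 18 Y$
$3232 - M{\left(-9,f{\left(\frac{-1 - 1}{-3 + 6},0 \right)} \right)} = 3232 - 34 = 3198$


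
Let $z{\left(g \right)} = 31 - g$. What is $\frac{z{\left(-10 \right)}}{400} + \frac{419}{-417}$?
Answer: $- \frac{150503}{166800} \approx -0.9023$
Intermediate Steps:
$\frac{z{\left(-10 \right)}}{400} + \frac{419}{-417} = \frac{31 - -10}{400} + \frac{419}{-417} = \left(31 + 10\right) \frac{1}{400} + 419 \left(- \frac{1}{417}\right) = 41 \cdot \frac{1}{400} - \frac{419}{417} = \frac{41}{400} - \frac{419}{417} = - \frac{150503}{166800}$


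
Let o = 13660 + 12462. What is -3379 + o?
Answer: 22743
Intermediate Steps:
o = 26122
-3379 + o = -3379 + 26122 = 22743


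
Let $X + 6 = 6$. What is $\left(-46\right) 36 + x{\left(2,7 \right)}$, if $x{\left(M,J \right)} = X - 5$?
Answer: $-1661$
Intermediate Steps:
$X = 0$ ($X = -6 + 6 = 0$)
$x{\left(M,J \right)} = -5$ ($x{\left(M,J \right)} = 0 - 5 = -5$)
$\left(-46\right) 36 + x{\left(2,7 \right)} = \left(-46\right) 36 - 5 = -1656 - 5 = -1661$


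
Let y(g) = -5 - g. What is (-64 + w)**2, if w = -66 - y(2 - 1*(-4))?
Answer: 14161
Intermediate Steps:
w = -55 (w = -66 - (-5 - (2 - 1*(-4))) = -66 - (-5 - (2 + 4)) = -66 - (-5 - 1*6) = -66 - (-5 - 6) = -66 - 1*(-11) = -66 + 11 = -55)
(-64 + w)**2 = (-64 - 55)**2 = (-119)**2 = 14161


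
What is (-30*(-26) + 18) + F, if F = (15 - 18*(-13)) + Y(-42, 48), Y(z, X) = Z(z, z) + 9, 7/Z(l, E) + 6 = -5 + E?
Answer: 55961/53 ≈ 1055.9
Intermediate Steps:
Z(l, E) = 7/(-11 + E) (Z(l, E) = 7/(-6 + (-5 + E)) = 7/(-11 + E))
Y(z, X) = 9 + 7/(-11 + z) (Y(z, X) = 7/(-11 + z) + 9 = 9 + 7/(-11 + z))
F = 13667/53 (F = (15 - 18*(-13)) + (-92 + 9*(-42))/(-11 - 42) = (15 + 234) + (-92 - 378)/(-53) = 249 - 1/53*(-470) = 249 + 470/53 = 13667/53 ≈ 257.87)
(-30*(-26) + 18) + F = (-30*(-26) + 18) + 13667/53 = (780 + 18) + 13667/53 = 798 + 13667/53 = 55961/53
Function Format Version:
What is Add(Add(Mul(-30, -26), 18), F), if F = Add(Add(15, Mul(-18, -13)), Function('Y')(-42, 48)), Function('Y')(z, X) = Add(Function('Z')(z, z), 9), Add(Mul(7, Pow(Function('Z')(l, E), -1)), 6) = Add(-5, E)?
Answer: Rational(55961, 53) ≈ 1055.9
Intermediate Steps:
Function('Z')(l, E) = Mul(7, Pow(Add(-11, E), -1)) (Function('Z')(l, E) = Mul(7, Pow(Add(-6, Add(-5, E)), -1)) = Mul(7, Pow(Add(-11, E), -1)))
Function('Y')(z, X) = Add(9, Mul(7, Pow(Add(-11, z), -1))) (Function('Y')(z, X) = Add(Mul(7, Pow(Add(-11, z), -1)), 9) = Add(9, Mul(7, Pow(Add(-11, z), -1))))
F = Rational(13667, 53) (F = Add(Add(15, Mul(-18, -13)), Mul(Pow(Add(-11, -42), -1), Add(-92, Mul(9, -42)))) = Add(Add(15, 234), Mul(Pow(-53, -1), Add(-92, -378))) = Add(249, Mul(Rational(-1, 53), -470)) = Add(249, Rational(470, 53)) = Rational(13667, 53) ≈ 257.87)
Add(Add(Mul(-30, -26), 18), F) = Add(Add(Mul(-30, -26), 18), Rational(13667, 53)) = Add(Add(780, 18), Rational(13667, 53)) = Add(798, Rational(13667, 53)) = Rational(55961, 53)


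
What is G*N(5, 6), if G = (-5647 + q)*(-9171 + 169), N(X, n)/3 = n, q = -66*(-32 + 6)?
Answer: 636963516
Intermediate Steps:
q = 1716 (q = -66*(-26) = 1716)
N(X, n) = 3*n
G = 35386862 (G = (-5647 + 1716)*(-9171 + 169) = -3931*(-9002) = 35386862)
G*N(5, 6) = 35386862*(3*6) = 35386862*18 = 636963516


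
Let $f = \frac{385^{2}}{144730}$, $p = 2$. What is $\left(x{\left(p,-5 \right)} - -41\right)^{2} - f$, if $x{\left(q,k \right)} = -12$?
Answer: $\frac{24313941}{28946} \approx 839.98$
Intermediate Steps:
$f = \frac{29645}{28946}$ ($f = 148225 \cdot \frac{1}{144730} = \frac{29645}{28946} \approx 1.0241$)
$\left(x{\left(p,-5 \right)} - -41\right)^{2} - f = \left(-12 - -41\right)^{2} - \frac{29645}{28946} = \left(-12 + 41\right)^{2} - \frac{29645}{28946} = 29^{2} - \frac{29645}{28946} = 841 - \frac{29645}{28946} = \frac{24313941}{28946}$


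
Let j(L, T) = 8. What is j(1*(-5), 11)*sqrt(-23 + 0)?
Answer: 8*I*sqrt(23) ≈ 38.367*I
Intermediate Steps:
j(1*(-5), 11)*sqrt(-23 + 0) = 8*sqrt(-23 + 0) = 8*sqrt(-23) = 8*(I*sqrt(23)) = 8*I*sqrt(23)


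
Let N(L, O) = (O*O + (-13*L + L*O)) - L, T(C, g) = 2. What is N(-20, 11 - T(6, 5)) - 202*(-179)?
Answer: 36339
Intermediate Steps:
N(L, O) = O² - 14*L + L*O (N(L, O) = (O² + (-13*L + L*O)) - L = (O² - 13*L + L*O) - L = O² - 14*L + L*O)
N(-20, 11 - T(6, 5)) - 202*(-179) = ((11 - 1*2)² - 14*(-20) - 20*(11 - 1*2)) - 202*(-179) = ((11 - 2)² + 280 - 20*(11 - 2)) + 36158 = (9² + 280 - 20*9) + 36158 = (81 + 280 - 180) + 36158 = 181 + 36158 = 36339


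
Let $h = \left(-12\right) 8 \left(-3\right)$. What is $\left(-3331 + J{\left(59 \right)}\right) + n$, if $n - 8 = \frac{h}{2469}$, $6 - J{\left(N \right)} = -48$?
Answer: $- \frac{2690291}{823} \approx -3268.9$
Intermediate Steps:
$h = 288$ ($h = \left(-96\right) \left(-3\right) = 288$)
$J{\left(N \right)} = 54$ ($J{\left(N \right)} = 6 - -48 = 6 + 48 = 54$)
$n = \frac{6680}{823}$ ($n = 8 + \frac{288}{2469} = 8 + 288 \cdot \frac{1}{2469} = 8 + \frac{96}{823} = \frac{6680}{823} \approx 8.1166$)
$\left(-3331 + J{\left(59 \right)}\right) + n = \left(-3331 + 54\right) + \frac{6680}{823} = -3277 + \frac{6680}{823} = - \frac{2690291}{823}$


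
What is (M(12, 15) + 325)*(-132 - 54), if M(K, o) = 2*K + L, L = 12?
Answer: -67146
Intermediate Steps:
M(K, o) = 12 + 2*K (M(K, o) = 2*K + 12 = 12 + 2*K)
(M(12, 15) + 325)*(-132 - 54) = ((12 + 2*12) + 325)*(-132 - 54) = ((12 + 24) + 325)*(-186) = (36 + 325)*(-186) = 361*(-186) = -67146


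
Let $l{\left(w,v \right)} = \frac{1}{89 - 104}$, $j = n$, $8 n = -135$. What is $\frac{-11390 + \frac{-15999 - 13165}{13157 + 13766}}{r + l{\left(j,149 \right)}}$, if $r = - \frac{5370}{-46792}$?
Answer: $- \frac{107627028105960}{454433317} \approx -2.3684 \cdot 10^{5}$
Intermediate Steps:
$n = - \frac{135}{8}$ ($n = \frac{1}{8} \left(-135\right) = - \frac{135}{8} \approx -16.875$)
$j = - \frac{135}{8} \approx -16.875$
$l{\left(w,v \right)} = - \frac{1}{15}$ ($l{\left(w,v \right)} = \frac{1}{89 - 104} = \frac{1}{-15} = - \frac{1}{15}$)
$r = \frac{2685}{23396}$ ($r = \left(-5370\right) \left(- \frac{1}{46792}\right) = \frac{2685}{23396} \approx 0.11476$)
$\frac{-11390 + \frac{-15999 - 13165}{13157 + 13766}}{r + l{\left(j,149 \right)}} = \frac{-11390 + \frac{-15999 - 13165}{13157 + 13766}}{\frac{2685}{23396} - \frac{1}{15}} = \frac{-11390 - \frac{29164}{26923}}{\frac{16879}{350940}} = \left(-11390 - \frac{29164}{26923}\right) \frac{350940}{16879} = \left(- \frac{306682134}{26923}\right) \frac{350940}{16879} = - \frac{107627028105960}{454433317}$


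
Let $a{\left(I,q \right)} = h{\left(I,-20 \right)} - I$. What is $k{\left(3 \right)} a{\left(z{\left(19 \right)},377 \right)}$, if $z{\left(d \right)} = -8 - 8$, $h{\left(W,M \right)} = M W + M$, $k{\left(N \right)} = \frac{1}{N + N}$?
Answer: $\frac{158}{3} \approx 52.667$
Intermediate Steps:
$k{\left(N \right)} = \frac{1}{2 N}$
$h{\left(W,M \right)} = M + M W$
$z{\left(d \right)} = -16$ ($z{\left(d \right)} = -8 - 8 = -16$)
$a{\left(I,q \right)} = -20 - 21 I$ ($a{\left(I,q \right)} = - 20 \left(1 + I\right) - I = \left(-20 - 20 I\right) - I = -20 - 21 I$)
$k{\left(3 \right)} a{\left(z{\left(19 \right)},377 \right)} = \frac{1}{2 \cdot 3} \left(-20 - -336\right) = \frac{1}{2} \cdot \frac{1}{3} \left(-20 + 336\right) = \frac{1}{6} \cdot 316 = \frac{158}{3}$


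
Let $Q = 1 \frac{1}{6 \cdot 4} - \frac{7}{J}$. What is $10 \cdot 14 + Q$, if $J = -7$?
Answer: $\frac{3385}{24} \approx 141.04$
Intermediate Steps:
$Q = \frac{25}{24}$ ($Q = 1 \frac{1}{6 \cdot 4} - \frac{7}{-7} = 1 \cdot \frac{1}{24} - -1 = 1 \cdot \frac{1}{24} + 1 = \frac{1}{24} + 1 = \frac{25}{24} \approx 1.0417$)
$10 \cdot 14 + Q = 10 \cdot 14 + \frac{25}{24} = 140 + \frac{25}{24} = \frac{3385}{24}$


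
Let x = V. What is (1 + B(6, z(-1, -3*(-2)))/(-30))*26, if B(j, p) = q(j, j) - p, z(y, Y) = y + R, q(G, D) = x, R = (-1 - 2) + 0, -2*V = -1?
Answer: 221/10 ≈ 22.100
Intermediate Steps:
V = ½ (V = -½*(-1) = ½ ≈ 0.50000)
x = ½ ≈ 0.50000
R = -3 (R = -3 + 0 = -3)
q(G, D) = ½
z(y, Y) = -3 + y (z(y, Y) = y - 3 = -3 + y)
B(j, p) = ½ - p
(1 + B(6, z(-1, -3*(-2)))/(-30))*26 = (1 + (½ - (-3 - 1))/(-30))*26 = (1 + (½ - 1*(-4))*(-1/30))*26 = (1 + (½ + 4)*(-1/30))*26 = (1 + (9/2)*(-1/30))*26 = (1 - 3/20)*26 = (17/20)*26 = 221/10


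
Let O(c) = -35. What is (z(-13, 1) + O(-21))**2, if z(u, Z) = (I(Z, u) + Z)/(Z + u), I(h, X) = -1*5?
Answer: 10816/9 ≈ 1201.8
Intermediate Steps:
I(h, X) = -5
z(u, Z) = (-5 + Z)/(Z + u)
(z(-13, 1) + O(-21))**2 = ((-5 + 1)/(1 - 13) - 35)**2 = (-4/(-12) - 35)**2 = (-1/12*(-4) - 35)**2 = (1/3 - 35)**2 = (-104/3)**2 = 10816/9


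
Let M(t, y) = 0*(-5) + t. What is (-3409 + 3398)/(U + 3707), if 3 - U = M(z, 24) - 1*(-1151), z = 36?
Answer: -11/2523 ≈ -0.0043599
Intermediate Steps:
M(t, y) = t (M(t, y) = 0 + t = t)
U = -1184 (U = 3 - (36 - 1*(-1151)) = 3 - (36 + 1151) = 3 - 1*1187 = 3 - 1187 = -1184)
(-3409 + 3398)/(U + 3707) = (-3409 + 3398)/(-1184 + 3707) = -11/2523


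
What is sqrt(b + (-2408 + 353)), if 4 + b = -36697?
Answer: 2*I*sqrt(9689) ≈ 196.87*I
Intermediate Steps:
b = -36701 (b = -4 - 36697 = -36701)
sqrt(b + (-2408 + 353)) = sqrt(-36701 + (-2408 + 353)) = sqrt(-36701 - 2055) = sqrt(-38756) = 2*I*sqrt(9689)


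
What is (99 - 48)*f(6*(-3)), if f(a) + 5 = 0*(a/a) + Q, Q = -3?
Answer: -408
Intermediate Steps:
f(a) = -8 (f(a) = -5 + (0*(a/a) - 3) = -5 + (0*1 - 3) = -5 + (0 - 3) = -5 - 3 = -8)
(99 - 48)*f(6*(-3)) = (99 - 48)*(-8) = 51*(-8) = -408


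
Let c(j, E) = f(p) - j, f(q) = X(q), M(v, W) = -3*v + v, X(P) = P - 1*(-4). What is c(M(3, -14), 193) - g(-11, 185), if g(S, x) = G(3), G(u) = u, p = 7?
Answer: 14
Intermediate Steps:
X(P) = 4 + P (X(P) = P + 4 = 4 + P)
M(v, W) = -2*v
f(q) = 4 + q
c(j, E) = 11 - j (c(j, E) = (4 + 7) - j = 11 - j)
g(S, x) = 3
c(M(3, -14), 193) - g(-11, 185) = (11 - (-2)*3) - 1*3 = (11 - 1*(-6)) - 3 = (11 + 6) - 3 = 17 - 3 = 14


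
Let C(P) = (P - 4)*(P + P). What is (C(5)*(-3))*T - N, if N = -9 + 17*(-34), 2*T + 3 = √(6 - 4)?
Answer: 632 - 15*√2 ≈ 610.79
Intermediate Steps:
T = -3/2 + √2/2 (T = -3/2 + √(6 - 4)/2 = -3/2 + √2/2 ≈ -0.79289)
C(P) = 2*P*(-4 + P) (C(P) = (-4 + P)*(2*P) = 2*P*(-4 + P))
N = -587 (N = -9 - 578 = -587)
(C(5)*(-3))*T - N = ((2*5*(-4 + 5))*(-3))*(-3/2 + √2/2) - 1*(-587) = ((2*5*1)*(-3))*(-3/2 + √2/2) + 587 = (10*(-3))*(-3/2 + √2/2) + 587 = -30*(-3/2 + √2/2) + 587 = (45 - 15*√2) + 587 = 632 - 15*√2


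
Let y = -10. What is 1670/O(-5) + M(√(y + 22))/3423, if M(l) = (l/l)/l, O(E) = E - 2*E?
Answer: 334 + √3/20538 ≈ 334.00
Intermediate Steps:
O(E) = -E
M(l) = 1/l
1670/O(-5) + M(√(y + 22))/3423 = 1670/((-1*(-5))) + 1/(√(-10 + 22)*3423) = 1670/5 + (1/3423)/√12 = 1670*(⅕) + (1/3423)/(2*√3) = 334 + (√3/6)*(1/3423) = 334 + √3/20538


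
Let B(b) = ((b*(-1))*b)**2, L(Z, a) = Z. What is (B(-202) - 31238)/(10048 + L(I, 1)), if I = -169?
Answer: 1664935178/9879 ≈ 1.6853e+5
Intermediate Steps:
B(b) = b**4 (B(b) = ((-b)*b)**2 = (-b**2)**2 = b**4)
(B(-202) - 31238)/(10048 + L(I, 1)) = ((-202)**4 - 31238)/(10048 - 169) = (1664966416 - 31238)/9879 = 1664935178*(1/9879) = 1664935178/9879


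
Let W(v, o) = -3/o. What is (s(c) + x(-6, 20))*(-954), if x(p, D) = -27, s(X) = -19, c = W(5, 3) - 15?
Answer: 43884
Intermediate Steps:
c = -16 (c = -3/3 - 15 = -3*⅓ - 15 = -1 - 15 = -16)
(s(c) + x(-6, 20))*(-954) = (-19 - 27)*(-954) = -46*(-954) = 43884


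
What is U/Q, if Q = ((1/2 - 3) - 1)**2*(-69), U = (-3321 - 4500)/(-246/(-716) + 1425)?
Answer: 1244408/191692557 ≈ 0.0064917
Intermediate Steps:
U = -311102/56697 (U = -7821/(-246*(-1/716) + 1425) = -7821/(123/358 + 1425) = -7821/510273/358 = -7821*358/510273 = -311102/56697 ≈ -5.4871)
Q = -3381/4 (Q = ((1/2 - 3) - 1)**2*(-69) = (-5/2 - 1)**2*(-69) = (-7/2)**2*(-69) = (49/4)*(-69) = -3381/4 ≈ -845.25)
U/Q = -311102/(56697*(-3381/4)) = -311102/56697*(-4/3381) = 1244408/191692557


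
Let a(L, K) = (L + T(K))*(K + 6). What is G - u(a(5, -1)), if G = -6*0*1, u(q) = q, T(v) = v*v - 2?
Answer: -20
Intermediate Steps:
T(v) = -2 + v² (T(v) = v² - 2 = -2 + v²)
a(L, K) = (6 + K)*(-2 + L + K²) (a(L, K) = (L + (-2 + K²))*(K + 6) = (-2 + L + K²)*(6 + K) = (6 + K)*(-2 + L + K²))
G = 0 (G = 0*1 = 0)
G - u(a(5, -1)) = 0 - (-12 + 6*5 + 6*(-1)² - 1*5 - (-2 + (-1)²)) = 0 - (-12 + 30 + 6*1 - 5 - (-2 + 1)) = 0 - (-12 + 30 + 6 - 5 - 1*(-1)) = 0 - (-12 + 30 + 6 - 5 + 1) = 0 - 1*20 = 0 - 20 = -20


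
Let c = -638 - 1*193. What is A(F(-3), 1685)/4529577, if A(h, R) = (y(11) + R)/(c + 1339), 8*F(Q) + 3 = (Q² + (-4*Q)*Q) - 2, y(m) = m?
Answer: 424/575256279 ≈ 7.3706e-7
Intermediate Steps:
c = -831 (c = -638 - 193 = -831)
F(Q) = -5/8 - 3*Q²/8 (F(Q) = -3/8 + ((Q² + (-4*Q)*Q) - 2)/8 = -3/8 + ((Q² - 4*Q²) - 2)/8 = -3/8 + (-3*Q² - 2)/8 = -3/8 + (-2 - 3*Q²)/8 = -3/8 + (-¼ - 3*Q²/8) = -5/8 - 3*Q²/8)
A(h, R) = 11/508 + R/508 (A(h, R) = (11 + R)/(-831 + 1339) = (11 + R)/508 = (11 + R)*(1/508) = 11/508 + R/508)
A(F(-3), 1685)/4529577 = (11/508 + (1/508)*1685)/4529577 = (11/508 + 1685/508)*(1/4529577) = (424/127)*(1/4529577) = 424/575256279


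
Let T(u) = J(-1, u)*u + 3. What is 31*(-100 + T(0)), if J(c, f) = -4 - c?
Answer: -3007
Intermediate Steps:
T(u) = 3 - 3*u (T(u) = (-4 - 1*(-1))*u + 3 = (-4 + 1)*u + 3 = -3*u + 3 = 3 - 3*u)
31*(-100 + T(0)) = 31*(-100 + (3 - 3*0)) = 31*(-100 + (3 + 0)) = 31*(-100 + 3) = 31*(-97) = -3007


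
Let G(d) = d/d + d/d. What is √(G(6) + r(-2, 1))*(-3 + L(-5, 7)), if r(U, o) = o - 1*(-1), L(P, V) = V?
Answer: 8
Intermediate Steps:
G(d) = 2 (G(d) = 1 + 1 = 2)
r(U, o) = 1 + o (r(U, o) = o + 1 = 1 + o)
√(G(6) + r(-2, 1))*(-3 + L(-5, 7)) = √(2 + (1 + 1))*(-3 + 7) = √(2 + 2)*4 = √4*4 = 2*4 = 8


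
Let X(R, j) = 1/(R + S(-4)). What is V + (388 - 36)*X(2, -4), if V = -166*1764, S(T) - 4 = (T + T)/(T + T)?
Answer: -2049416/7 ≈ -2.9277e+5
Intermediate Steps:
S(T) = 5 (S(T) = 4 + (T + T)/(T + T) = 4 + (2*T)/((2*T)) = 4 + (2*T)*(1/(2*T)) = 4 + 1 = 5)
X(R, j) = 1/(5 + R) (X(R, j) = 1/(R + 5) = 1/(5 + R))
V = -292824
V + (388 - 36)*X(2, -4) = -292824 + (388 - 36)/(5 + 2) = -292824 + 352/7 = -2049416/7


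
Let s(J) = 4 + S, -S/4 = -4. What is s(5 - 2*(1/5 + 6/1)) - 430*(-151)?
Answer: 64950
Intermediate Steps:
S = 16 (S = -4*(-4) = 16)
s(J) = 20 (s(J) = 4 + 16 = 20)
s(5 - 2*(1/5 + 6/1)) - 430*(-151) = 20 - 430*(-151) = 20 + 64930 = 64950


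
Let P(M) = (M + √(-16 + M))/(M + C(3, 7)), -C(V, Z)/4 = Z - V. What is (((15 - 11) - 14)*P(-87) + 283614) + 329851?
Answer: 63186025/103 + 10*I*√103/103 ≈ 6.1346e+5 + 0.98533*I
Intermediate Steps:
C(V, Z) = -4*Z + 4*V (C(V, Z) = -4*(Z - V) = -4*Z + 4*V)
P(M) = (M + √(-16 + M))/(-16 + M) (P(M) = (M + √(-16 + M))/(M + (-4*7 + 4*3)) = (M + √(-16 + M))/(M + (-28 + 12)) = (M + √(-16 + M))/(M - 16) = (M + √(-16 + M))/(-16 + M))
(((15 - 11) - 14)*P(-87) + 283614) + 329851 = (((15 - 11) - 14)*((-87 + √(-16 - 87))/(-16 - 87)) + 283614) + 329851 = ((4 - 14)*((-87 + √(-103))/(-103)) + 283614) + 329851 = (-(-10)*(-87 + I*√103)/103 + 283614) + 329851 = (-10*(87/103 - I*√103/103) + 283614) + 329851 = ((-870/103 + 10*I*√103/103) + 283614) + 329851 = (29211372/103 + 10*I*√103/103) + 329851 = 63186025/103 + 10*I*√103/103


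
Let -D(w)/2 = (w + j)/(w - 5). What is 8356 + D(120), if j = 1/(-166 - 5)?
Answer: 164279702/19665 ≈ 8353.9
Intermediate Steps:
j = -1/171 (j = 1/(-171) = -1/171 ≈ -0.0058480)
D(w) = -2*(-1/171 + w)/(-5 + w) (D(w) = -2*(w - 1/171)/(w - 5) = -2*(-1/171 + w)/(-5 + w))
8356 + D(120) = 8356 + 2*(1 - 171*120)/(171*(-5 + 120)) = 8356 + (2/171)*(1 - 20520)/115 = 8356 + (2/171)*(1/115)*(-20519) = 8356 - 41038/19665 = 164279702/19665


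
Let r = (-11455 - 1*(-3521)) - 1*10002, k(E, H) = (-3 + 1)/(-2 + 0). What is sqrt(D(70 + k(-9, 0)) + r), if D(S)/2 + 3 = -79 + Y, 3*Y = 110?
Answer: 104*I*sqrt(15)/3 ≈ 134.26*I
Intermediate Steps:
Y = 110/3 (Y = (1/3)*110 = 110/3 ≈ 36.667)
k(E, H) = 1 (k(E, H) = -2/(-2) = -2*(-1/2) = 1)
D(S) = -272/3 (D(S) = -6 + 2*(-79 + 110/3) = -6 + 2*(-127/3) = -6 - 254/3 = -272/3)
r = -17936 (r = (-11455 + 3521) - 10002 = -7934 - 10002 = -17936)
sqrt(D(70 + k(-9, 0)) + r) = sqrt(-272/3 - 17936) = sqrt(-54080/3) = 104*I*sqrt(15)/3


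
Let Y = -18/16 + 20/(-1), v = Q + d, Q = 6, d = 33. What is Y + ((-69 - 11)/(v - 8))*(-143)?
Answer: 86281/248 ≈ 347.91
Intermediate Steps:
v = 39 (v = 6 + 33 = 39)
Y = -169/8 (Y = -18*1/16 + 20*(-1) = -9/8 - 20 = -169/8 ≈ -21.125)
Y + ((-69 - 11)/(v - 8))*(-143) = -169/8 + ((-69 - 11)/(39 - 8))*(-143) = -169/8 - 80/31*(-143) = -169/8 + 11440/31 = 86281/248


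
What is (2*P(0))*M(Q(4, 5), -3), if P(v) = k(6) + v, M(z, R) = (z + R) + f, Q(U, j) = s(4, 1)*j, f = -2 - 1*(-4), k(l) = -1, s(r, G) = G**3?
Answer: -8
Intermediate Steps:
f = 2 (f = -2 + 4 = 2)
Q(U, j) = j (Q(U, j) = 1**3*j = 1*j = j)
M(z, R) = 2 + R + z (M(z, R) = (z + R) + 2 = (R + z) + 2 = 2 + R + z)
P(v) = -1 + v
(2*P(0))*M(Q(4, 5), -3) = (2*(-1 + 0))*(2 - 3 + 5) = (2*(-1))*4 = -2*4 = -8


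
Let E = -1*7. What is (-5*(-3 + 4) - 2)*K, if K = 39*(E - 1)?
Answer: 2184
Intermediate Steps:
E = -7
K = -312 (K = 39*(-7 - 1) = 39*(-8) = -312)
(-5*(-3 + 4) - 2)*K = (-5*(-3 + 4) - 2)*(-312) = (-5*1 - 2)*(-312) = (-5 - 2)*(-312) = -7*(-312) = 2184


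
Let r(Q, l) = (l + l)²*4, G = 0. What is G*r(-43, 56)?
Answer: 0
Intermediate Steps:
r(Q, l) = 16*l² (r(Q, l) = (2*l)²*4 = (4*l²)*4 = 16*l²)
G*r(-43, 56) = 0*(16*56²) = 0*(16*3136) = 0*50176 = 0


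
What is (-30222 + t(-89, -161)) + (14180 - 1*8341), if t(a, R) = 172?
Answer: -24211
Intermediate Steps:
(-30222 + t(-89, -161)) + (14180 - 1*8341) = (-30222 + 172) + (14180 - 1*8341) = -30050 + (14180 - 8341) = -30050 + 5839 = -24211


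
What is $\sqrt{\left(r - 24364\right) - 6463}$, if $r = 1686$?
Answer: $i \sqrt{29141} \approx 170.71 i$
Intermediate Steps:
$\sqrt{\left(r - 24364\right) - 6463} = \sqrt{\left(1686 - 24364\right) - 6463} = \sqrt{-22678 - 6463} = \sqrt{-29141} = i \sqrt{29141}$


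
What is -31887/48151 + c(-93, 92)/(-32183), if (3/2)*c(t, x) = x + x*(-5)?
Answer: -3043218827/4648930899 ≈ -0.65461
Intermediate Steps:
c(t, x) = -8*x/3 (c(t, x) = 2*(x + x*(-5))/3 = 2*(x - 5*x)/3 = 2*(-4*x)/3 = -8*x/3)
-31887/48151 + c(-93, 92)/(-32183) = -31887/48151 - 8/3*92/(-32183) = -31887*1/48151 - 736/3*(-1/32183) = -31887/48151 + 736/96549 = -3043218827/4648930899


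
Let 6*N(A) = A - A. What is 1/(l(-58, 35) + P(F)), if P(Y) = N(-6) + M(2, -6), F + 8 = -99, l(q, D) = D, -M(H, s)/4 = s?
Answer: 1/59 ≈ 0.016949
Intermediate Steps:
M(H, s) = -4*s
N(A) = 0 (N(A) = (A - A)/6 = (⅙)*0 = 0)
F = -107 (F = -8 - 99 = -107)
P(Y) = 24 (P(Y) = 0 - 4*(-6) = 0 + 24 = 24)
1/(l(-58, 35) + P(F)) = 1/(35 + 24) = 1/59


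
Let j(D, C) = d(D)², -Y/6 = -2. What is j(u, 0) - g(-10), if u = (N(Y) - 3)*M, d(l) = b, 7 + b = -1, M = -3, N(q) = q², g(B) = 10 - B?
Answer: 44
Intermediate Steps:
Y = 12 (Y = -6*(-2) = 12)
b = -8 (b = -7 - 1 = -8)
d(l) = -8
u = -423 (u = (12² - 3)*(-3) = (144 - 3)*(-3) = 141*(-3) = -423)
j(D, C) = 64 (j(D, C) = (-8)² = 64)
j(u, 0) - g(-10) = 64 - (10 - 1*(-10)) = 64 - (10 + 10) = 64 - 1*20 = 64 - 20 = 44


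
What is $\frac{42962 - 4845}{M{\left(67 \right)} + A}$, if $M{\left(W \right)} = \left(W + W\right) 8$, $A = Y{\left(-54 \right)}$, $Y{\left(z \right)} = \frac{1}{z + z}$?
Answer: $\frac{4116636}{115775} \approx 35.557$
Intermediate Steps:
$Y{\left(z \right)} = \frac{1}{2 z}$
$A = - \frac{1}{108}$ ($A = \frac{1}{2 \left(-54\right)} = \frac{1}{2} \left(- \frac{1}{54}\right) = - \frac{1}{108} \approx -0.0092593$)
$M{\left(W \right)} = 16 W$ ($M{\left(W \right)} = 2 W 8 = 16 W$)
$\frac{42962 - 4845}{M{\left(67 \right)} + A} = \frac{42962 - 4845}{16 \cdot 67 - \frac{1}{108}} = \frac{38117}{1072 - \frac{1}{108}} = \frac{38117}{\frac{115775}{108}} = 38117 \cdot \frac{108}{115775} = \frac{4116636}{115775}$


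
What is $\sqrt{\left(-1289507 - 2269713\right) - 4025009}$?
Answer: $i \sqrt{7584229} \approx 2753.9 i$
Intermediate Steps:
$\sqrt{\left(-1289507 - 2269713\right) - 4025009} = \sqrt{-3559220 - 4025009} = \sqrt{-7584229} = i \sqrt{7584229}$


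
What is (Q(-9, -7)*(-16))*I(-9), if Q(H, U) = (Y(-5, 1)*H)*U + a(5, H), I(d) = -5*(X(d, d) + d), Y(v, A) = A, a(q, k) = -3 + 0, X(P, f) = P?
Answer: -86400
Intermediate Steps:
a(q, k) = -3
I(d) = -10*d (I(d) = -5*(d + d) = -10*d)
Q(H, U) = -3 + H*U (Q(H, U) = (1*H)*U - 3 = H*U - 3 = -3 + H*U)
(Q(-9, -7)*(-16))*I(-9) = ((-3 - 9*(-7))*(-16))*(-10*(-9)) = ((-3 + 63)*(-16))*90 = (60*(-16))*90 = -960*90 = -86400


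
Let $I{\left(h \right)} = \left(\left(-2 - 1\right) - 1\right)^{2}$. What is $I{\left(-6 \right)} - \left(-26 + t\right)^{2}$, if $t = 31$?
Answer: $-9$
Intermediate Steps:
$I{\left(h \right)} = 16$ ($I{\left(h \right)} = \left(\left(-2 - 1\right) - 1\right)^{2} = \left(-3 - 1\right)^{2} = \left(-4\right)^{2} = 16$)
$I{\left(-6 \right)} - \left(-26 + t\right)^{2} = 16 - \left(-26 + 31\right)^{2} = 16 - 5^{2} = 16 - 25 = -9$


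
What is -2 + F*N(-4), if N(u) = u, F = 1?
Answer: -6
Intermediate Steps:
-2 + F*N(-4) = -2 + 1*(-4) = -2 - 4 = -6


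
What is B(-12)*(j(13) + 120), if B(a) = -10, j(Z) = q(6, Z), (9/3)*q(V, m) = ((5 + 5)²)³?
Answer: -10003600/3 ≈ -3.3345e+6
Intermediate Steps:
q(V, m) = 1000000/3 (q(V, m) = ((5 + 5)²)³/3 = (10²)³/3 = (⅓)*100³ = (⅓)*1000000 = 1000000/3)
j(Z) = 1000000/3
B(-12)*(j(13) + 120) = -10*(1000000/3 + 120) = -10*1000360/3 = -10003600/3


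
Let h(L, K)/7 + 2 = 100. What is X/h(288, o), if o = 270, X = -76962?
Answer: -38481/343 ≈ -112.19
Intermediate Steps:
h(L, K) = 686 (h(L, K) = -14 + 7*100 = -14 + 700 = 686)
X/h(288, o) = -76962/686 = -76962*1/686 = -38481/343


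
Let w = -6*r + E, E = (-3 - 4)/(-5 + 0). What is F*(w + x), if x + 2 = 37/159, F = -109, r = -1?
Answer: -488102/795 ≈ -613.96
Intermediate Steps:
E = 7/5 (E = -7/(-5) = -7*(-1/5) = 7/5 ≈ 1.4000)
w = 37/5 (w = -6*(-1) + 7/5 = 6 + 7/5 = 37/5 ≈ 7.4000)
x = -281/159 (x = -2 + 37/159 = -281/159 ≈ -1.7673)
F*(w + x) = -109*(37/5 - 281/159) = -109*4478/795 = -488102/795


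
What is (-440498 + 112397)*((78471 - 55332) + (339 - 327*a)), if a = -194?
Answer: -28517226516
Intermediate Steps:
(-440498 + 112397)*((78471 - 55332) + (339 - 327*a)) = (-440498 + 112397)*((78471 - 55332) + (339 - 327*(-194))) = -328101*(23139 + (339 + 63438)) = -328101*(23139 + 63777) = -328101*86916 = -28517226516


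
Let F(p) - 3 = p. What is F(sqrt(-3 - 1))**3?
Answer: -9 + 46*I ≈ -9.0 + 46.0*I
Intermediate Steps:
F(p) = 3 + p
F(sqrt(-3 - 1))**3 = (3 + sqrt(-3 - 1))**3 = (3 + sqrt(-4))**3 = (3 + 2*I)**3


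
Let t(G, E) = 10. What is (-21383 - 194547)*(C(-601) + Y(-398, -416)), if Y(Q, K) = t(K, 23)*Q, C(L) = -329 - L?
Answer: 800668440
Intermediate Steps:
Y(Q, K) = 10*Q
(-21383 - 194547)*(C(-601) + Y(-398, -416)) = (-21383 - 194547)*((-329 - 1*(-601)) + 10*(-398)) = -215930*((-329 + 601) - 3980) = -215930*(272 - 3980) = -215930*(-3708) = 800668440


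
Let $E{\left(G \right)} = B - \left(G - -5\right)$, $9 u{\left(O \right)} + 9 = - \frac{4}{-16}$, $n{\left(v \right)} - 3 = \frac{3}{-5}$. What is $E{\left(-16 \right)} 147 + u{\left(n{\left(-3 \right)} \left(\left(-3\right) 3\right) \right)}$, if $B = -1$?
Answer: $\frac{52885}{36} \approx 1469.0$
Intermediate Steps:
$n{\left(v \right)} = \frac{12}{5}$ ($n{\left(v \right)} = 3 + \frac{3}{-5} = 3 + 3 \left(- \frac{1}{5}\right) = 3 - \frac{3}{5} = \frac{12}{5}$)
$u{\left(O \right)} = - \frac{35}{36}$ ($u{\left(O \right)} = -1 + \frac{\left(-4\right) \frac{1}{-16}}{9} = -1 + \frac{\left(-4\right) \left(- \frac{1}{16}\right)}{9} = -1 + \frac{1}{9} \cdot \frac{1}{4} = -1 + \frac{1}{36} = - \frac{35}{36}$)
$E{\left(G \right)} = -6 - G$ ($E{\left(G \right)} = -1 - \left(G - -5\right) = -1 - \left(G + 5\right) = -1 - \left(5 + G\right) = -6 - G$)
$E{\left(-16 \right)} 147 + u{\left(n{\left(-3 \right)} \left(\left(-3\right) 3\right) \right)} = \left(-6 - -16\right) 147 - \frac{35}{36} = \left(-6 + 16\right) 147 - \frac{35}{36} = 10 \cdot 147 - \frac{35}{36} = 1470 - \frac{35}{36} = \frac{52885}{36}$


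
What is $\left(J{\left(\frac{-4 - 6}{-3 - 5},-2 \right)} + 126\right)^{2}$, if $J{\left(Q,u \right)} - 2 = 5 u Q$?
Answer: $\frac{53361}{4} \approx 13340.0$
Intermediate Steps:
$J{\left(Q,u \right)} = 2 + 5 Q u$ ($J{\left(Q,u \right)} = 2 + 5 u Q = 2 + 5 Q u$)
$\left(J{\left(\frac{-4 - 6}{-3 - 5},-2 \right)} + 126\right)^{2} = \left(\left(2 + 5 \frac{-4 - 6}{-3 - 5} \left(-2\right)\right) + 126\right)^{2} = \left(\left(2 + 5 \left(- \frac{10}{-8}\right) \left(-2\right)\right) + 126\right)^{2} = \left(\left(2 + 5 \left(\left(-10\right) \left(- \frac{1}{8}\right)\right) \left(-2\right)\right) + 126\right)^{2} = \left(\left(2 + 5 \cdot \frac{5}{4} \left(-2\right)\right) + 126\right)^{2} = \left(\left(2 - \frac{25}{2}\right) + 126\right)^{2} = \left(- \frac{21}{2} + 126\right)^{2} = \left(\frac{231}{2}\right)^{2} = \frac{53361}{4}$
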